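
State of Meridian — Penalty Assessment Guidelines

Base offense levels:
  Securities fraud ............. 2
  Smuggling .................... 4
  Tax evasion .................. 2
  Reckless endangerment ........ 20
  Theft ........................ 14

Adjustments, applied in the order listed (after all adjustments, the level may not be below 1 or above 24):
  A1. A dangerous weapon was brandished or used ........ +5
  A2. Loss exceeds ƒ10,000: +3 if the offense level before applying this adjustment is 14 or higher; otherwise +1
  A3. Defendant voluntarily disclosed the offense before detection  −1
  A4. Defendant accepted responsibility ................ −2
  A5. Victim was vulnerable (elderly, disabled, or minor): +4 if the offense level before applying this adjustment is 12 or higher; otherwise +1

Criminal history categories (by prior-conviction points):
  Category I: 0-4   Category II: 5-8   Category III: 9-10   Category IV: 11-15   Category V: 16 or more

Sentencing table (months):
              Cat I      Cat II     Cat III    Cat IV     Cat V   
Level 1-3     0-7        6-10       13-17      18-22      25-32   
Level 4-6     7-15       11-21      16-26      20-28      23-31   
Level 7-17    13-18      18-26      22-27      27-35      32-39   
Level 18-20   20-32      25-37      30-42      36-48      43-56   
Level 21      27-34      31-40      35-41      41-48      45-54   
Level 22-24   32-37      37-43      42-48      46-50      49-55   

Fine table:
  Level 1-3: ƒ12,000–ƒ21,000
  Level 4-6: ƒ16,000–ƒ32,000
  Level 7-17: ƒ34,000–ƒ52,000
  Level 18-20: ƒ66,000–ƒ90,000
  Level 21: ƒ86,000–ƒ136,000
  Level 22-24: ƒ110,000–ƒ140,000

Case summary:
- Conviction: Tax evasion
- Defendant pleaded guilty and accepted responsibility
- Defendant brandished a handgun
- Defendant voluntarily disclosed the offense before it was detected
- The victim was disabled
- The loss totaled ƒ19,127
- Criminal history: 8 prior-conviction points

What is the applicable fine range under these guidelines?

Base offense level for tax evasion: 2.
A1 applies: 2 + 5 = 7.
A2 applies (level before this adjustment is 7 < 14, so +1): 7 + 1 = 8.
A3 applies: 8 − 1 = 7.
A4 applies: 7 − 2 = 5.
A5 applies (level before this adjustment is 5 < 12, so +1): 5 + 1 = 6.
Final offense level: 6.
Level 6 falls in the 4-6 band.
Fine table: Level 4-6 → ƒ16,000–ƒ32,000.

ƒ16,000–ƒ32,000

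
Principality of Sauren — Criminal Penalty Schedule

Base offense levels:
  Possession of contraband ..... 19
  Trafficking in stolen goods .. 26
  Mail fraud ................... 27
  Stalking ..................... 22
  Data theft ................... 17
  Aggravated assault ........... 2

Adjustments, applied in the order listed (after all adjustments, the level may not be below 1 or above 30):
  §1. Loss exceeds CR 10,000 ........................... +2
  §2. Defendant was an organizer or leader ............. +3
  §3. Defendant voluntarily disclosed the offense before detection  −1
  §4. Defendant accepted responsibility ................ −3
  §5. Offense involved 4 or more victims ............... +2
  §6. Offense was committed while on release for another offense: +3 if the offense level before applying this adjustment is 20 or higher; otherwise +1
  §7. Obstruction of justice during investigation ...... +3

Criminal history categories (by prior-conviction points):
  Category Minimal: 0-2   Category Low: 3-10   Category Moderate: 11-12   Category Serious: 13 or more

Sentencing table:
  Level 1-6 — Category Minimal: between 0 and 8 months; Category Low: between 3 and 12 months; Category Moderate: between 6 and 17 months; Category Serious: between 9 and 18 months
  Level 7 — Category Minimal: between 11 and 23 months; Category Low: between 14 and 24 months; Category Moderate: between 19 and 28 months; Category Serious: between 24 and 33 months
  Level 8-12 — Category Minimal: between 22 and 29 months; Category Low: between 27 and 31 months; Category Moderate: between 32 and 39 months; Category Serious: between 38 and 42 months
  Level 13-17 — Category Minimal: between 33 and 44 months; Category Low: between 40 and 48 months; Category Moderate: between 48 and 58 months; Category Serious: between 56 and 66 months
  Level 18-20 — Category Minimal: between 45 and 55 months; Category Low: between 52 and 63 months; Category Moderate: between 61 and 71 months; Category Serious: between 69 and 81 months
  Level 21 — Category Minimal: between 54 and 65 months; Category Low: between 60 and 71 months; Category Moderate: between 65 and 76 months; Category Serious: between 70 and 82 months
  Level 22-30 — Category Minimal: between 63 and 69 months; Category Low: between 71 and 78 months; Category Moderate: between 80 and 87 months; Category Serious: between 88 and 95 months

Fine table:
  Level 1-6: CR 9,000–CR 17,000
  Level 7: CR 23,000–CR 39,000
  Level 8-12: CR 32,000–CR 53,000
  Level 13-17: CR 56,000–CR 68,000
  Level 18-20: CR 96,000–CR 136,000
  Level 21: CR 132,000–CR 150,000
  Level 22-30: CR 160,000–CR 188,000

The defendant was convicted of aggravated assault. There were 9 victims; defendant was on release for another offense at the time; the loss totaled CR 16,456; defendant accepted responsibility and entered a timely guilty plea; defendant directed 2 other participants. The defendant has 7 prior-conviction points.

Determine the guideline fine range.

Base offense level for aggravated assault: 2.
§1 applies: 2 + 2 = 4.
§2 applies: 4 + 3 = 7.
§3 does not apply.
§4 applies: 7 − 3 = 4.
§5 applies: 4 + 2 = 6.
§6 applies (level before this adjustment is 6 < 20, so +1): 6 + 1 = 7.
§7 does not apply.
Final offense level: 7.
Level 7 falls in the 7 band.
Fine table: Level 7 → CR 23,000–CR 39,000.

CR 23,000–CR 39,000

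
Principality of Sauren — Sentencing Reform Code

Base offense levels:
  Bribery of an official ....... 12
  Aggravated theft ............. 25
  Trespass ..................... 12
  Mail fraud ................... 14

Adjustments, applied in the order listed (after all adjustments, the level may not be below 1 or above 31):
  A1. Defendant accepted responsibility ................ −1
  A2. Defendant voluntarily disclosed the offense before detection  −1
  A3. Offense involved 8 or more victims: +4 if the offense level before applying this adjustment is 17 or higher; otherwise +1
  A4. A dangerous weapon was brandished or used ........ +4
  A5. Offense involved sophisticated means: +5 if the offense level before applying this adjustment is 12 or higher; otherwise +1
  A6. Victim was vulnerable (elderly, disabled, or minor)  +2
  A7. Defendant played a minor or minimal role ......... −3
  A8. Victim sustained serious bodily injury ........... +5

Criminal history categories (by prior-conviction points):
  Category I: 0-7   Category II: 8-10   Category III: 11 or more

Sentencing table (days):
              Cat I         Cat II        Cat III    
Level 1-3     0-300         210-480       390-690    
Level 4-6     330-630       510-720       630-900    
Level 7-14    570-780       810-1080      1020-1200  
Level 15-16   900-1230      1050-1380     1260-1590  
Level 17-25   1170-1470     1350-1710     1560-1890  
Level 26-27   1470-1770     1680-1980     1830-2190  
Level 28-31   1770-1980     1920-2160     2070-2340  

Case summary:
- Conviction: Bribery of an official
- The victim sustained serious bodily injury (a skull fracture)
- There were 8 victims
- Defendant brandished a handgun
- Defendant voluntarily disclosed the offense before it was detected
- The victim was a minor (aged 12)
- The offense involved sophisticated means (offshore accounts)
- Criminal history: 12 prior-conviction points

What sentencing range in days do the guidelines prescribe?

2070-2340 days

Base offense level for bribery of an official: 12.
A2 applies: 12 − 1 = 11.
A3 applies (level before this adjustment is 11 < 17, so +1): 11 + 1 = 12.
A4 applies: 12 + 4 = 16.
A5 applies (level before this adjustment is 16 ≥ 12, so +5): 16 + 5 = 21.
A6 applies: 21 + 2 = 23.
A8 applies: 23 + 5 = 28.
Final offense level: 28.
Criminal history: 12 prior points → Category III (11+).
Level 28 falls in the 28-31 band.
Grid: Level 28-31 × Category III = 2070-2340 days.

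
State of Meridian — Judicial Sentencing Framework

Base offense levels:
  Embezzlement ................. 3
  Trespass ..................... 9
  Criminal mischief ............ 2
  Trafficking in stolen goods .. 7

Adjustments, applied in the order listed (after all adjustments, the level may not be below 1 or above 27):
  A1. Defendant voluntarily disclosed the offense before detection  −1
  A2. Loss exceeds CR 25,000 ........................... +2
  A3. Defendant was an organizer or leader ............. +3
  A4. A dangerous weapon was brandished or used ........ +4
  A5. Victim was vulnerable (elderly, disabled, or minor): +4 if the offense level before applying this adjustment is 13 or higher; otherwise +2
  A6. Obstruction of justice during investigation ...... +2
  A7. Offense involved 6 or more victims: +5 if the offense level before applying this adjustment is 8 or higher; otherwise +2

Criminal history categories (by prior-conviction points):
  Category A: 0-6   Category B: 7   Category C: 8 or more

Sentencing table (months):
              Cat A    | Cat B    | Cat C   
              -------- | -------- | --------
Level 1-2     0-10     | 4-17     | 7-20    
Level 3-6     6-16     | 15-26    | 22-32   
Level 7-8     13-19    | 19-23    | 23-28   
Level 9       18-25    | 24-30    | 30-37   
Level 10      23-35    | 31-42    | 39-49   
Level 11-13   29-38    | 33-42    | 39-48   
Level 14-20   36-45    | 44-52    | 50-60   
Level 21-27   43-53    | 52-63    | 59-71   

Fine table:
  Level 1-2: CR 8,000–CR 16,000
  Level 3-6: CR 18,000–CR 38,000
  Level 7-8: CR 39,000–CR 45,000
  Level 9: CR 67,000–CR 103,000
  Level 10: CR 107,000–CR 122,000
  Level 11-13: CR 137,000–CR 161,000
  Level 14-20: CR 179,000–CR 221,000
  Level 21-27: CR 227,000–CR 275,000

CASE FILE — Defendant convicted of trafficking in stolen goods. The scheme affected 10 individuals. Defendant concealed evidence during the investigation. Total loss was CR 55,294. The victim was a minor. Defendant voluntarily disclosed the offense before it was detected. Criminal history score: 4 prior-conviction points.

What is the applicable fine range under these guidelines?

Base offense level for trafficking in stolen goods: 7.
A1 applies: 7 − 1 = 6.
A2 applies: 6 + 2 = 8.
A3 does not apply.
A4 does not apply.
A5 applies (level before this adjustment is 8 < 13, so +2): 8 + 2 = 10.
A6 applies: 10 + 2 = 12.
A7 applies (level before this adjustment is 12 ≥ 8, so +5): 12 + 5 = 17.
Final offense level: 17.
Level 17 falls in the 14-20 band.
Fine table: Level 14-20 → CR 179,000–CR 221,000.

CR 179,000–CR 221,000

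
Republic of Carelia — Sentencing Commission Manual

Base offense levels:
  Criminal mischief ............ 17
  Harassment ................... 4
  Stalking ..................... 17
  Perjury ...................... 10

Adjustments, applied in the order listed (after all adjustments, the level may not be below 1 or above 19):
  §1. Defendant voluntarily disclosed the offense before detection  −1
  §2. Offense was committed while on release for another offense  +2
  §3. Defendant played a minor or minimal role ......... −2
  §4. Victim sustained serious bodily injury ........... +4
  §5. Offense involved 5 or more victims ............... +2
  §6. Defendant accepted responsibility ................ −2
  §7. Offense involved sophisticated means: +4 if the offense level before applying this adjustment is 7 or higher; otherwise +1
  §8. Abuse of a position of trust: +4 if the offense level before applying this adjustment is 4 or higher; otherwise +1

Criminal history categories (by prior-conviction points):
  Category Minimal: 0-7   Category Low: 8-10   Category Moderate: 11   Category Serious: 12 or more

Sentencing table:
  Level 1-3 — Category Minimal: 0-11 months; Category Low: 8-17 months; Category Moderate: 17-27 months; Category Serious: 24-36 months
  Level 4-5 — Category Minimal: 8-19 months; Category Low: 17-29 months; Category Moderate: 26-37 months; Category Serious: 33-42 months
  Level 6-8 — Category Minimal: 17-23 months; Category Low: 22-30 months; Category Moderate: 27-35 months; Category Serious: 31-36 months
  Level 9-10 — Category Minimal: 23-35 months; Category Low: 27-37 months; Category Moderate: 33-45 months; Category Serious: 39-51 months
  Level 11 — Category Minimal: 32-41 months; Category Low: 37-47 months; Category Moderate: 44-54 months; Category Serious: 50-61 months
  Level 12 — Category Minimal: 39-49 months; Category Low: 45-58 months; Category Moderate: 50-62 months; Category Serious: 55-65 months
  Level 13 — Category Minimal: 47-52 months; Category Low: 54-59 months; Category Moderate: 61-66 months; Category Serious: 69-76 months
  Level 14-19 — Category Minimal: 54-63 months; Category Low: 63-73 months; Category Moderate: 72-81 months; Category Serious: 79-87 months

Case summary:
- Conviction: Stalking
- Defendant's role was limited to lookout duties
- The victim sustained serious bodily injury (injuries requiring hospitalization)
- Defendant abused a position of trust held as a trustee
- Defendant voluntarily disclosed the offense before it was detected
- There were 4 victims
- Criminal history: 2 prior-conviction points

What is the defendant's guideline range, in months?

Base offense level for stalking: 17.
§1 applies: 17 − 1 = 16.
§3 applies: 16 − 2 = 14.
§4 applies: 14 + 4 = 18.
§5 does not apply.
§6 does not apply.
§8 applies (level before this adjustment is 18 ≥ 4, so +4): 18 + 4 = 22.
Level 22 exceeds the maximum of 19; capped at 19.
Final offense level: 19.
Criminal history: 2 prior points → Category Minimal (0-7).
Level 19 falls in the 14-19 band.
Grid: Level 14-19 × Category Minimal = 54-63 months.

54-63 months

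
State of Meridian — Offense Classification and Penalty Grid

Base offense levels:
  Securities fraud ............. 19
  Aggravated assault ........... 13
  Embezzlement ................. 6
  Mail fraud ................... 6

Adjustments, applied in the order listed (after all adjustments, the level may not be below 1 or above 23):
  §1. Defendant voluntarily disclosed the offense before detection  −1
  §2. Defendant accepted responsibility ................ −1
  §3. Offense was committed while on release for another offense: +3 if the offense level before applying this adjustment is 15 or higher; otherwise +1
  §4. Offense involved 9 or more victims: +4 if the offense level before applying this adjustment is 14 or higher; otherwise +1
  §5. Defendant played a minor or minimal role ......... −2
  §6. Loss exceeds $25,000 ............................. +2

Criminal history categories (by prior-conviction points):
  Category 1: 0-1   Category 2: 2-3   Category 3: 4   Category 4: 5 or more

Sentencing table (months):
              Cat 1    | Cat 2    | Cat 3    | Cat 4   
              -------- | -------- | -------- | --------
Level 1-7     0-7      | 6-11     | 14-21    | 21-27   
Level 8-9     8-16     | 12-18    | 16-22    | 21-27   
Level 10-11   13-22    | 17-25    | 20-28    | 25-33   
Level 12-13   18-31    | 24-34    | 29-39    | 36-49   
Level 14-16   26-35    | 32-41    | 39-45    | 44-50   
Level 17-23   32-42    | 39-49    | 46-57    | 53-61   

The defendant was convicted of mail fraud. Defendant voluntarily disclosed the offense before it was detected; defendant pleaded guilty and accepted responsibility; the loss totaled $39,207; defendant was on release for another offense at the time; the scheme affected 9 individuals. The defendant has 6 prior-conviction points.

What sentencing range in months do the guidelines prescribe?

Base offense level for mail fraud: 6.
§1 applies: 6 − 1 = 5.
§2 applies: 5 − 1 = 4.
§3 applies (level before this adjustment is 4 < 15, so +1): 4 + 1 = 5.
§4 applies (level before this adjustment is 5 < 14, so +1): 5 + 1 = 6.
§5 does not apply.
§6 applies: 6 + 2 = 8.
Final offense level: 8.
Criminal history: 6 prior points → Category 4 (5+).
Level 8 falls in the 8-9 band.
Grid: Level 8-9 × Category 4 = 21-27 months.

21-27 months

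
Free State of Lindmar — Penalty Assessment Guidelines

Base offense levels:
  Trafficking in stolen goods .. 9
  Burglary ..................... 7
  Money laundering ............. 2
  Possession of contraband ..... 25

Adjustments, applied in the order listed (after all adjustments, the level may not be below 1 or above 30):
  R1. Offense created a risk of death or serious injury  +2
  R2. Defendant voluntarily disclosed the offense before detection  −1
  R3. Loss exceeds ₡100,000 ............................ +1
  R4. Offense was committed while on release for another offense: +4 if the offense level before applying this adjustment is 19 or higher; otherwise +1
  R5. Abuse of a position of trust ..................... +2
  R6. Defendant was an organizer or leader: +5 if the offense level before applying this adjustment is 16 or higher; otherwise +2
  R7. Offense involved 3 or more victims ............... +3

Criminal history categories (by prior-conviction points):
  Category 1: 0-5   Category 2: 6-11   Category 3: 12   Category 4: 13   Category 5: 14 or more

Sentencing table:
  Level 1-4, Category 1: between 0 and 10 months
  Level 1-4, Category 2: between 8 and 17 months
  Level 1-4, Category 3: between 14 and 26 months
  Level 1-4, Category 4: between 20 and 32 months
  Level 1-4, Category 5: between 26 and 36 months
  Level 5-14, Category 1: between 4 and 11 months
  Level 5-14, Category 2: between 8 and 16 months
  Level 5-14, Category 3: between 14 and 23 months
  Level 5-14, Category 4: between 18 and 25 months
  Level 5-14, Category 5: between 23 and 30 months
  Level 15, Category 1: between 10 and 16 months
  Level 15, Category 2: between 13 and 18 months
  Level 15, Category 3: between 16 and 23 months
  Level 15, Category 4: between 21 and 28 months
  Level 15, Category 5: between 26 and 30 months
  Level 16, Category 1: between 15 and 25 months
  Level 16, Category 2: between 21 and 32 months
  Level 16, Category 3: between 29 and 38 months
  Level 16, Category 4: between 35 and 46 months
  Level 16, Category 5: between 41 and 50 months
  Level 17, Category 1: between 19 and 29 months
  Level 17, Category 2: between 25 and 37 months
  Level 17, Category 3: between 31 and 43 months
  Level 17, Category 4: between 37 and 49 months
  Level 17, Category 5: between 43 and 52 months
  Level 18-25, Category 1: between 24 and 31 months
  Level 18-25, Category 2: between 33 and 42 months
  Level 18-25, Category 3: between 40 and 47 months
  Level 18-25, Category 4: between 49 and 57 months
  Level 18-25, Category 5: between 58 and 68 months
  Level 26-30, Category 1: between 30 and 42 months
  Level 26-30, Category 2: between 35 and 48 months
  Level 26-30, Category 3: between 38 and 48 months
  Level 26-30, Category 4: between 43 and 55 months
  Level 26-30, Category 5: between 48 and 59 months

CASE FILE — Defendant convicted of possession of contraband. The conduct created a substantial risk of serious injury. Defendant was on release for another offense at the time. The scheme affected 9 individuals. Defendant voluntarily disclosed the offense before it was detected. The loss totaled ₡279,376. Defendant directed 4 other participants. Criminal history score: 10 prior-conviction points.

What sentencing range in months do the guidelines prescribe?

Base offense level for possession of contraband: 25.
R1 applies: 25 + 2 = 27.
R2 applies: 27 − 1 = 26.
R3 applies: 26 + 1 = 27.
R4 applies (level before this adjustment is 27 ≥ 19, so +4): 27 + 4 = 31.
R5 does not apply.
R6 applies (level before this adjustment is 31 ≥ 16, so +5): 31 + 5 = 36.
R7 applies: 36 + 3 = 39.
Level 39 exceeds the maximum of 30; capped at 30.
Final offense level: 30.
Criminal history: 10 prior points → Category 2 (6-11).
Level 30 falls in the 26-30 band.
Grid: Level 26-30 × Category 2 = 35-48 months.

35-48 months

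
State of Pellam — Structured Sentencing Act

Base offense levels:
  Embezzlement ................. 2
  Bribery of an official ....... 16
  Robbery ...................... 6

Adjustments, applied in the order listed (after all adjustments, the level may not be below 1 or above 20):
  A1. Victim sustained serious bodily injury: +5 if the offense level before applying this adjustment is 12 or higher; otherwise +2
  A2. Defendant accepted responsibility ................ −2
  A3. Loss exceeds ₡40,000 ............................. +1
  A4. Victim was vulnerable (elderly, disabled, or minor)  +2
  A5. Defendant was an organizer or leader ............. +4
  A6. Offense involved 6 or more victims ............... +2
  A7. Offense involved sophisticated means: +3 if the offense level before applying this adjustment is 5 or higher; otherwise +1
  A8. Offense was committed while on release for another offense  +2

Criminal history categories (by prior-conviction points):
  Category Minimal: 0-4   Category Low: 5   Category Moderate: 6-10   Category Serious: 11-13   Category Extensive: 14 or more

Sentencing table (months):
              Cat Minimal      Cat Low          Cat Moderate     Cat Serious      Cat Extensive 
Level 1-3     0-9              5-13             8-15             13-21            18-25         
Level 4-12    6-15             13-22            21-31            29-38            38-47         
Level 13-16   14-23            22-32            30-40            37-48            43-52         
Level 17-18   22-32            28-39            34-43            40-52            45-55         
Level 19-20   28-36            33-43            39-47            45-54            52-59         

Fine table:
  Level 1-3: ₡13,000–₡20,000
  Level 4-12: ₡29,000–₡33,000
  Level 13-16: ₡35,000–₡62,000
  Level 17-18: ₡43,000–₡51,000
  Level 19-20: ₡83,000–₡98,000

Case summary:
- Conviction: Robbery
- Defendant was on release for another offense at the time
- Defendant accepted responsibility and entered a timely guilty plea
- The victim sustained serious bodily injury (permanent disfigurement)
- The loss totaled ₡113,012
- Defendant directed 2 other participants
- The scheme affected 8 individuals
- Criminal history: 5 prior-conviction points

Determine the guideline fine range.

₡35,000–₡62,000

Base offense level for robbery: 6.
A1 applies (level before this adjustment is 6 < 12, so +2): 6 + 2 = 8.
A2 applies: 8 − 2 = 6.
A3 applies: 6 + 1 = 7.
A5 applies: 7 + 4 = 11.
A6 applies: 11 + 2 = 13.
A7 does not apply.
A8 applies: 13 + 2 = 15.
Final offense level: 15.
Level 15 falls in the 13-16 band.
Fine table: Level 13-16 → ₡35,000–₡62,000.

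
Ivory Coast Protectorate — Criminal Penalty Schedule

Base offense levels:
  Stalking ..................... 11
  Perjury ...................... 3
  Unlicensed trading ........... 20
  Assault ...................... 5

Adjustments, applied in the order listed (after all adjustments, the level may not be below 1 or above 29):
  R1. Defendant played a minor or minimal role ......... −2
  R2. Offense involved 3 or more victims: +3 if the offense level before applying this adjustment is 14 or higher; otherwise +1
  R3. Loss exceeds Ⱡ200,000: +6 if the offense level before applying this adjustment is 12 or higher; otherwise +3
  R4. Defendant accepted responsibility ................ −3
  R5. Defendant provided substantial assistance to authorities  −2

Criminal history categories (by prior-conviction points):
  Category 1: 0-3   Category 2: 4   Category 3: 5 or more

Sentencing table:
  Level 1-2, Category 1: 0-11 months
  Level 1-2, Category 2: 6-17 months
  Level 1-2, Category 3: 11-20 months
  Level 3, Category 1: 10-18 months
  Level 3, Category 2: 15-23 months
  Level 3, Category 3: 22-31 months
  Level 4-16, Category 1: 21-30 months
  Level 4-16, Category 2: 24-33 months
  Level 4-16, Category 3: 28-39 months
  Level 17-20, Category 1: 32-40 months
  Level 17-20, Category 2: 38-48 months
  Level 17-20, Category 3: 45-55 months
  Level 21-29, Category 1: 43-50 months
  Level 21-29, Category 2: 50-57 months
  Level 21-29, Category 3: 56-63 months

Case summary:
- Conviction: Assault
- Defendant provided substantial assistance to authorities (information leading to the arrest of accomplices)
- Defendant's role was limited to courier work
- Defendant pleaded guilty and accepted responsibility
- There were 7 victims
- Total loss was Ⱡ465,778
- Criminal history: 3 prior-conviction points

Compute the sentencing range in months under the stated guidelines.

0-11 months

Base offense level for assault: 5.
R1 applies: 5 − 2 = 3.
R2 applies (level before this adjustment is 3 < 14, so +1): 3 + 1 = 4.
R3 applies (level before this adjustment is 4 < 12, so +3): 4 + 3 = 7.
R4 applies: 7 − 3 = 4.
R5 applies: 4 − 2 = 2.
Final offense level: 2.
Criminal history: 3 prior points → Category 1 (0-3).
Level 2 falls in the 1-2 band.
Grid: Level 1-2 × Category 1 = 0-11 months.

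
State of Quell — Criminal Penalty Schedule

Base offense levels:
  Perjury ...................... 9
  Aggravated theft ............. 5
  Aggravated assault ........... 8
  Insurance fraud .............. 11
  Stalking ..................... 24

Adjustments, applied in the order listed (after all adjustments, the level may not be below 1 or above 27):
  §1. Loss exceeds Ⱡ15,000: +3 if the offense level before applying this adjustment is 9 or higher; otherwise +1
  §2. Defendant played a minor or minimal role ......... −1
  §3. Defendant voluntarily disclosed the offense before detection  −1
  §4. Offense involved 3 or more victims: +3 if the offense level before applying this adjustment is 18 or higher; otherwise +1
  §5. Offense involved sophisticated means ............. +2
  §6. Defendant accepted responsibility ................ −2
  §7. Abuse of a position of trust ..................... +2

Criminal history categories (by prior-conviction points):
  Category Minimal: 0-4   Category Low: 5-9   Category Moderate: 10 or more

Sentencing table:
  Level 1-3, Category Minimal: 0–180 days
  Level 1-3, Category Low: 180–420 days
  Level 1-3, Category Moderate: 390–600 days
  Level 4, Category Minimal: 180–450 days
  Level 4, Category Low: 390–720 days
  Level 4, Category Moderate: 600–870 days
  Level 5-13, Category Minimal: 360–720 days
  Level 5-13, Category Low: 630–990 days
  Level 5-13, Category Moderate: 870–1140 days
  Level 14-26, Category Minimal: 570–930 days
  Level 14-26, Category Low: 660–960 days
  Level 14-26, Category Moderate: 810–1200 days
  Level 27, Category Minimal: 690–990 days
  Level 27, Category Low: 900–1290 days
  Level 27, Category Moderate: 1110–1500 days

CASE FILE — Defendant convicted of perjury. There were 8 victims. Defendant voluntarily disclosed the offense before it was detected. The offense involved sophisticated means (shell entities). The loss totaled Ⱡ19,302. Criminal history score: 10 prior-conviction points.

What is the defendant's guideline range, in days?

810-1200 days

Base offense level for perjury: 9.
§1 applies (level before this adjustment is 9 ≥ 9, so +3): 9 + 3 = 12.
§3 applies: 12 − 1 = 11.
§4 applies (level before this adjustment is 11 < 18, so +1): 11 + 1 = 12.
§5 applies: 12 + 2 = 14.
§6 does not apply.
Final offense level: 14.
Criminal history: 10 prior points → Category Moderate (10+).
Level 14 falls in the 14-26 band.
Grid: Level 14-26 × Category Moderate = 810-1200 days.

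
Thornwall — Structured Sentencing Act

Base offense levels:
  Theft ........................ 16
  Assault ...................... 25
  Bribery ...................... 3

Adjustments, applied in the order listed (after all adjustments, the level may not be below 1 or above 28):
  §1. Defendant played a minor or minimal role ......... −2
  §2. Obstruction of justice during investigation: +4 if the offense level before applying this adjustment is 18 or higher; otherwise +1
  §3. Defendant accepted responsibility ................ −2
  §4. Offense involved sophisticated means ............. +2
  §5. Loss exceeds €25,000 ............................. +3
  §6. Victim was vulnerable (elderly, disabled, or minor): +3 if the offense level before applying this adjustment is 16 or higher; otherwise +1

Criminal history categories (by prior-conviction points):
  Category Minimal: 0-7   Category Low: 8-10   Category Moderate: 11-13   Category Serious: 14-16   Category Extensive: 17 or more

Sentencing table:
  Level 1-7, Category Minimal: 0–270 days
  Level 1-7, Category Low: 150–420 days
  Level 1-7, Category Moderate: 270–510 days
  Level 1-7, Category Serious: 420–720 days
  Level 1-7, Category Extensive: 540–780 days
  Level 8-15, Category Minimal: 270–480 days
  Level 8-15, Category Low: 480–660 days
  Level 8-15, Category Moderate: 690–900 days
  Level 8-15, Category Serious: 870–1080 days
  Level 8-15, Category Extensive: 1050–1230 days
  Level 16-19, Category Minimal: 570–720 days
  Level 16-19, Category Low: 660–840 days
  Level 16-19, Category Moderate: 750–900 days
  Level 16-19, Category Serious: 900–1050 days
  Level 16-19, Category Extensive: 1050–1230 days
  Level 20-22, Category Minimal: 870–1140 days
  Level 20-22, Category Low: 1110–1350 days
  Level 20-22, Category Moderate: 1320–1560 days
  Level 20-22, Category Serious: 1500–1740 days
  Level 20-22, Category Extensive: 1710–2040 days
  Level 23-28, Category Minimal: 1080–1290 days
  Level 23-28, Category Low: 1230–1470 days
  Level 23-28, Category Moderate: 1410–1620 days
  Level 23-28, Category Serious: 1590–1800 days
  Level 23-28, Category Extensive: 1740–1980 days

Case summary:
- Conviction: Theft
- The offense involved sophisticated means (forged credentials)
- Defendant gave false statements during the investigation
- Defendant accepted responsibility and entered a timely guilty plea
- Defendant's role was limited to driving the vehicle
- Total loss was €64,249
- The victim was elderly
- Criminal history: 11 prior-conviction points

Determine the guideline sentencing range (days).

1320-1560 days

Base offense level for theft: 16.
§1 applies: 16 − 2 = 14.
§2 applies (level before this adjustment is 14 < 18, so +1): 14 + 1 = 15.
§3 applies: 15 − 2 = 13.
§4 applies: 13 + 2 = 15.
§5 applies: 15 + 3 = 18.
§6 applies (level before this adjustment is 18 ≥ 16, so +3): 18 + 3 = 21.
Final offense level: 21.
Criminal history: 11 prior points → Category Moderate (11-13).
Level 21 falls in the 20-22 band.
Grid: Level 20-22 × Category Moderate = 1320-1560 days.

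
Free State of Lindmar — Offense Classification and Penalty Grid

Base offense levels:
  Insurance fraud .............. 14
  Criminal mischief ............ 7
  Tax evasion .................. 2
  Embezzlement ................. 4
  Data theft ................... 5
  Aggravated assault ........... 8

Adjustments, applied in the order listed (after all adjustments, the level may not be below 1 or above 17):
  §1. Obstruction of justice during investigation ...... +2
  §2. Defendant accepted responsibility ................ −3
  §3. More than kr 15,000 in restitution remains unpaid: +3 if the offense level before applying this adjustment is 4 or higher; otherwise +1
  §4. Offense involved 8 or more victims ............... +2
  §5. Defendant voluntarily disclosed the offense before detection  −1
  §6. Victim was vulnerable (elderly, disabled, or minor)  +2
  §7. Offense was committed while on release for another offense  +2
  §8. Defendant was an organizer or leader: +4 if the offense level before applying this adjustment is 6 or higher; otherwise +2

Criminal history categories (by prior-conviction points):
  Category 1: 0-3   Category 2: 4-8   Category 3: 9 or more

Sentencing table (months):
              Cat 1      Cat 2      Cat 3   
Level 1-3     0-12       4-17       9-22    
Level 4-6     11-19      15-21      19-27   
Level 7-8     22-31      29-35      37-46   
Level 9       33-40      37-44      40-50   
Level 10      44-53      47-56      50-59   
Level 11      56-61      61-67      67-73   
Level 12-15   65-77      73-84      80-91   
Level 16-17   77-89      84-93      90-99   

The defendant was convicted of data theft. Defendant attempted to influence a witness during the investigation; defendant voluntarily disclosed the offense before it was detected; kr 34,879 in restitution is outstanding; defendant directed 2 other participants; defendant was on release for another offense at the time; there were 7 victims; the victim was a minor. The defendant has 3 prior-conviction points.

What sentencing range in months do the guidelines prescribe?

77-89 months

Base offense level for data theft: 5.
§1 applies: 5 + 2 = 7.
§3 applies (level before this adjustment is 7 ≥ 4, so +3): 7 + 3 = 10.
§4 does not apply.
§5 applies: 10 − 1 = 9.
§6 applies: 9 + 2 = 11.
§7 applies: 11 + 2 = 13.
§8 applies (level before this adjustment is 13 ≥ 6, so +4): 13 + 4 = 17.
Final offense level: 17.
Criminal history: 3 prior points → Category 1 (0-3).
Level 17 falls in the 16-17 band.
Grid: Level 16-17 × Category 1 = 77-89 months.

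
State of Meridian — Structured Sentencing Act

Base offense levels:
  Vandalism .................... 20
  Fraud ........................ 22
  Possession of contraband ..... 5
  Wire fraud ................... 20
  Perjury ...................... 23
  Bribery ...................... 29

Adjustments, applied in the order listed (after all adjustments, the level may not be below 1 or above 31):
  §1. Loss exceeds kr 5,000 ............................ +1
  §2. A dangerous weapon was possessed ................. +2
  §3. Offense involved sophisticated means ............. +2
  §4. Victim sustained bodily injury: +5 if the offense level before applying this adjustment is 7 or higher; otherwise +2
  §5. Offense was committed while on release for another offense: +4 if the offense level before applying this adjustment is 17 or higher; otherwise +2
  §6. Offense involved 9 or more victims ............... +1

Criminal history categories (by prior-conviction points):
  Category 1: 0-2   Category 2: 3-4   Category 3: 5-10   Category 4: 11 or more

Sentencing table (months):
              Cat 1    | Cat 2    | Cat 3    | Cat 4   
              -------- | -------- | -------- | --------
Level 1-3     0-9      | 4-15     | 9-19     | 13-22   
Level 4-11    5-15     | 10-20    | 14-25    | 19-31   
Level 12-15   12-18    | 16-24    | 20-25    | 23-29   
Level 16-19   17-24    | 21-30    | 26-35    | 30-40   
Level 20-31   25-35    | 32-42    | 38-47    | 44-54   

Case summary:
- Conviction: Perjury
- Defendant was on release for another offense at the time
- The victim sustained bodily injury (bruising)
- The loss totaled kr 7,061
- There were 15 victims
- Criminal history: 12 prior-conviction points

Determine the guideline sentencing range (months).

Base offense level for perjury: 23.
§1 applies: 23 + 1 = 24.
§2 does not apply.
§4 applies (level before this adjustment is 24 ≥ 7, so +5): 24 + 5 = 29.
§5 applies (level before this adjustment is 29 ≥ 17, so +4): 29 + 4 = 33.
§6 applies: 33 + 1 = 34.
Level 34 exceeds the maximum of 31; capped at 31.
Final offense level: 31.
Criminal history: 12 prior points → Category 4 (11+).
Level 31 falls in the 20-31 band.
Grid: Level 20-31 × Category 4 = 44-54 months.

44-54 months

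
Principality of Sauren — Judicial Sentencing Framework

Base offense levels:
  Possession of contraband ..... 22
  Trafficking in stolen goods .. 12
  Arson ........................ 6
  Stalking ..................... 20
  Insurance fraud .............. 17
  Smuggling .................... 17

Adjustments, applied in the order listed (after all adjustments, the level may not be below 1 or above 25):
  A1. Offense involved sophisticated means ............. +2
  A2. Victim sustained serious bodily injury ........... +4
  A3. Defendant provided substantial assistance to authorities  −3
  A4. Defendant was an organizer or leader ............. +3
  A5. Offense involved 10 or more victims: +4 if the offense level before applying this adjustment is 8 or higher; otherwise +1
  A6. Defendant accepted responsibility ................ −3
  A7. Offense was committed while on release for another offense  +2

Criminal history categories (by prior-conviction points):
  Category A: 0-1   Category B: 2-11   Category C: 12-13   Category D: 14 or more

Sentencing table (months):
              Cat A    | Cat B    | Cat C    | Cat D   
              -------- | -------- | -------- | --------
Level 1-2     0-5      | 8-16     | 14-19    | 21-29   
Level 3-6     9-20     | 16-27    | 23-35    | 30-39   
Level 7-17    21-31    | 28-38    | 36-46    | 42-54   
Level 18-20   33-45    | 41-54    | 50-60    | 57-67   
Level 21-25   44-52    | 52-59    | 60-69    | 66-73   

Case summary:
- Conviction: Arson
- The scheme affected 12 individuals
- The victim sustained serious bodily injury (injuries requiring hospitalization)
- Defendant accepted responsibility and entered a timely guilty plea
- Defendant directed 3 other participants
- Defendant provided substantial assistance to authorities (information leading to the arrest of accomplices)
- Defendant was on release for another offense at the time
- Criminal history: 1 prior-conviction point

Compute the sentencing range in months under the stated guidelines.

Base offense level for arson: 6.
A2 applies: 6 + 4 = 10.
A3 applies: 10 − 3 = 7.
A4 applies: 7 + 3 = 10.
A5 applies (level before this adjustment is 10 ≥ 8, so +4): 10 + 4 = 14.
A6 applies: 14 − 3 = 11.
A7 applies: 11 + 2 = 13.
Final offense level: 13.
Criminal history: 1 prior point → Category A (0-1).
Level 13 falls in the 7-17 band.
Grid: Level 7-17 × Category A = 21-31 months.

21-31 months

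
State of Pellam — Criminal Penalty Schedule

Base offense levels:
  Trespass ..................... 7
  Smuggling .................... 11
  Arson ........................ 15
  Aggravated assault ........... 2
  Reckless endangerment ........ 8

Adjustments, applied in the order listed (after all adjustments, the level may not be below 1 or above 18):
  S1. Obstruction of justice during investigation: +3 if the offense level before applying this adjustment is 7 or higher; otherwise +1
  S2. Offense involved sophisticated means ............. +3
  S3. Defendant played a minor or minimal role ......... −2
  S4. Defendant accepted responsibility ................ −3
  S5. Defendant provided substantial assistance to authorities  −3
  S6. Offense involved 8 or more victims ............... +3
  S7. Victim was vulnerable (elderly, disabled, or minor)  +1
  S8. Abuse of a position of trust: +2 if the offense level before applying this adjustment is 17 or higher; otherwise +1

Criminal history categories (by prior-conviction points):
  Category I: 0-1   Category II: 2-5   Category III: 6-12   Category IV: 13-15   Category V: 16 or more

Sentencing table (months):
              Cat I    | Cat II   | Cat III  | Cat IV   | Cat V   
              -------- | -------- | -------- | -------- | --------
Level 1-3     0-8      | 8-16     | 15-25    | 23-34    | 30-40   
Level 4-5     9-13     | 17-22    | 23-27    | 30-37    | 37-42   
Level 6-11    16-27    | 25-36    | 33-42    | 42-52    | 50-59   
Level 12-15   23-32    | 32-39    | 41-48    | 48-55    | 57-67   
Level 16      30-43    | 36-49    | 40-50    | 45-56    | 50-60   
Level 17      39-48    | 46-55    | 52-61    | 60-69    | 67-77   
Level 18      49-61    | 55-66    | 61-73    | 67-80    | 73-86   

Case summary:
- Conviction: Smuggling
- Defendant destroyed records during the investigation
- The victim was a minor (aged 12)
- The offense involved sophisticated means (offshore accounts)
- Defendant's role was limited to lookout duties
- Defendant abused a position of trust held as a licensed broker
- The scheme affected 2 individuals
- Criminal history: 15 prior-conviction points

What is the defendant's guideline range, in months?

60-69 months

Base offense level for smuggling: 11.
S1 applies (level before this adjustment is 11 ≥ 7, so +3): 11 + 3 = 14.
S2 applies: 14 + 3 = 17.
S3 applies: 17 − 2 = 15.
S5 does not apply.
S7 applies: 15 + 1 = 16.
S8 applies (level before this adjustment is 16 < 17, so +1): 16 + 1 = 17.
Final offense level: 17.
Criminal history: 15 prior points → Category IV (13-15).
Level 17 falls in the 17 band.
Grid: Level 17 × Category IV = 60-69 months.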